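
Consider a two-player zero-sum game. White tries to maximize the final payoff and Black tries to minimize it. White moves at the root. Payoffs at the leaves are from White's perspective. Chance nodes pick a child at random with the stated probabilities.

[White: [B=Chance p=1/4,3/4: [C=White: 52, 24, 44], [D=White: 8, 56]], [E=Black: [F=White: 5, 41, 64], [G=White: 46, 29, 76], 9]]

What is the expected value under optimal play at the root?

55

C (White): max(52, 24, 44) = 52
D (White): max(8, 56) = 56
B (Chance): 1/4·52 + 3/4·56 = 55
F (White): max(5, 41, 64) = 64
G (White): max(46, 29, 76) = 76
E (Black): min(64, 76, 9) = 9
Root (White): max(55, 9) = 55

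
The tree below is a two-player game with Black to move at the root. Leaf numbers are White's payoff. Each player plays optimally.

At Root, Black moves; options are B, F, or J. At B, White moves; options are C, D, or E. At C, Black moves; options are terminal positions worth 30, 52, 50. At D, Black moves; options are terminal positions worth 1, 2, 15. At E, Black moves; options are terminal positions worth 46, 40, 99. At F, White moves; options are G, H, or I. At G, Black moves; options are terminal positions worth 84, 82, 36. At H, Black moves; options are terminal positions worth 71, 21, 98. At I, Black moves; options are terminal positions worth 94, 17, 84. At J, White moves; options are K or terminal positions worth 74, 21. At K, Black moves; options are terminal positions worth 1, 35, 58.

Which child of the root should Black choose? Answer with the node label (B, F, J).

C (Black): min(30, 52, 50) = 30
D (Black): min(1, 2, 15) = 1
E (Black): min(46, 40, 99) = 40
B (White): max(30, 1, 40) = 40
G (Black): min(84, 82, 36) = 36
H (Black): min(71, 21, 98) = 21
I (Black): min(94, 17, 84) = 17
F (White): max(36, 21, 17) = 36
K (Black): min(1, 35, 58) = 1
J (White): max(1, 74, 21) = 74
Root (Black): min(40, 36, 74) = 36
Black picks the child with the lowest value: F (value 36).

F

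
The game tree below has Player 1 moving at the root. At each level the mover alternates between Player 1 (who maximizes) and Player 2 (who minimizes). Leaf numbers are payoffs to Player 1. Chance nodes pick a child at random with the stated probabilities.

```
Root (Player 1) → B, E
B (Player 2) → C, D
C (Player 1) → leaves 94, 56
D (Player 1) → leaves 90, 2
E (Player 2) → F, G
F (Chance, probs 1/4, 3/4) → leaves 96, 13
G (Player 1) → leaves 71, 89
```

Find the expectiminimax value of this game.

90

C (Player 1): max(94, 56) = 94
D (Player 1): max(90, 2) = 90
B (Player 2): min(94, 90) = 90
F (Chance): 1/4·96 + 3/4·13 = 33.75
G (Player 1): max(71, 89) = 89
E (Player 2): min(33.75, 89) = 33.75
Root (Player 1): max(90, 33.75) = 90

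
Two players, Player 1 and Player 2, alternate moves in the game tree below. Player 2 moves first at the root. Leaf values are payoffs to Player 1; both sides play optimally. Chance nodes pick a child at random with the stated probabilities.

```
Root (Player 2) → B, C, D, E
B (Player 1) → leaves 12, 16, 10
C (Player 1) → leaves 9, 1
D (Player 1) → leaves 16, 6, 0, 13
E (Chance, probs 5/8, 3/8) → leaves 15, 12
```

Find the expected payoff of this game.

B (Player 1): max(12, 16, 10) = 16
C (Player 1): max(9, 1) = 9
D (Player 1): max(16, 6, 0, 13) = 16
E (Chance): 5/8·15 + 3/8·12 = 13.88
Root (Player 2): min(16, 9, 16, 13.88) = 9

9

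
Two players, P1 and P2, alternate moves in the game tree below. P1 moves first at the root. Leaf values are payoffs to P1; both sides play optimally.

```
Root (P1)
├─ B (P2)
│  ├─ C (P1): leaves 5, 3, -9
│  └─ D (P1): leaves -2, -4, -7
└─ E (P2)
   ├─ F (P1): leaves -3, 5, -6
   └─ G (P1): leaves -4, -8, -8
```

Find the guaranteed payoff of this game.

-2

C (P1): max(5, 3, -9) = 5
D (P1): max(-2, -4, -7) = -2
B (P2): min(5, -2) = -2
F (P1): max(-3, 5, -6) = 5
G (P1): max(-4, -8, -8) = -4
E (P2): min(5, -4) = -4
Root (P1): max(-2, -4) = -2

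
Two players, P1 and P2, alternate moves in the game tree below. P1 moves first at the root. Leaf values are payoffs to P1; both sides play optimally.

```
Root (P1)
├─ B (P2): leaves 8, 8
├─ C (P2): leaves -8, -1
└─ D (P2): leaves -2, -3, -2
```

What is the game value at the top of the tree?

B (P2): min(8, 8) = 8
C (P2): min(-8, -1) = -8
D (P2): min(-2, -3, -2) = -3
Root (P1): max(8, -8, -3) = 8

8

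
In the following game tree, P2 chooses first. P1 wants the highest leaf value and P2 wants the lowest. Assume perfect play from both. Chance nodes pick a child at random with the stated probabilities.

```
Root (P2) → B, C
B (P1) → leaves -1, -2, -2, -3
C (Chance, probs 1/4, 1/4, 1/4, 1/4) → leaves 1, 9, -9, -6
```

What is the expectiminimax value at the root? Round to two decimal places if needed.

B (P1): max(-1, -2, -2, -3) = -1
C (Chance): 1/4·1 + 1/4·9 + 1/4·-9 + 1/4·-6 = -1.25
Root (P2): min(-1, -1.25) = -1.25

-1.25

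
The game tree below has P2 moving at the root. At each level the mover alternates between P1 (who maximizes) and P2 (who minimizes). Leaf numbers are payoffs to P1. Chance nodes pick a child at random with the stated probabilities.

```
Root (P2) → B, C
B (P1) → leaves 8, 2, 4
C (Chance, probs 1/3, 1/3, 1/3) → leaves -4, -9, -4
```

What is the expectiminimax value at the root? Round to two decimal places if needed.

-5.67

B (P1): max(8, 2, 4) = 8
C (Chance): 1/3·-4 + 1/3·-9 + 1/3·-4 = -5.67
Root (P2): min(8, -5.67) = -5.67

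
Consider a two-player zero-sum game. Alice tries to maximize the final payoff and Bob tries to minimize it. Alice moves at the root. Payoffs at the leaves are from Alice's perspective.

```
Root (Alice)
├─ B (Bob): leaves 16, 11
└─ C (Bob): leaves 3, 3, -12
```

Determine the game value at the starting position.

B (Bob): min(16, 11) = 11
C (Bob): min(3, 3, -12) = -12
Root (Alice): max(11, -12) = 11

11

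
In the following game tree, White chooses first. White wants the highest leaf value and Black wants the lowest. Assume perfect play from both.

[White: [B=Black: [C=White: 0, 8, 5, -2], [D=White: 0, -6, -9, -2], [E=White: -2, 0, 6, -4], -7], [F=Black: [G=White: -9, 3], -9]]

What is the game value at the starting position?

C (White): max(0, 8, 5, -2) = 8
D (White): max(0, -6, -9, -2) = 0
E (White): max(-2, 0, 6, -4) = 6
B (Black): min(8, 0, 6, -7) = -7
G (White): max(-9, 3) = 3
F (Black): min(3, -9) = -9
Root (White): max(-7, -9) = -7

-7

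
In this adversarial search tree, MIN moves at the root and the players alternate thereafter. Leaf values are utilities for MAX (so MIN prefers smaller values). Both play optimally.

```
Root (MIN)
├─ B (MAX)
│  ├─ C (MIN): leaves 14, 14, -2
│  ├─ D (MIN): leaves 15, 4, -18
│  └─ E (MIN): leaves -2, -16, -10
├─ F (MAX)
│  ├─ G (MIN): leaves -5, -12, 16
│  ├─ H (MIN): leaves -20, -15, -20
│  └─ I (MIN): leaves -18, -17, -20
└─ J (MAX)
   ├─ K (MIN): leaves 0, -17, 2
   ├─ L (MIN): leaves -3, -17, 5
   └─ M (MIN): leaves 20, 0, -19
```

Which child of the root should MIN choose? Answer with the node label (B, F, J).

J

C (MIN): min(14, 14, -2) = -2
D (MIN): min(15, 4, -18) = -18
E (MIN): min(-2, -16, -10) = -16
B (MAX): max(-2, -18, -16) = -2
G (MIN): min(-5, -12, 16) = -12
H (MIN): min(-20, -15, -20) = -20
I (MIN): min(-18, -17, -20) = -20
F (MAX): max(-12, -20, -20) = -12
K (MIN): min(0, -17, 2) = -17
L (MIN): min(-3, -17, 5) = -17
M (MIN): min(20, 0, -19) = -19
J (MAX): max(-17, -17, -19) = -17
Root (MIN): min(-2, -12, -17) = -17
MIN picks the child with the lowest value: J (value -17).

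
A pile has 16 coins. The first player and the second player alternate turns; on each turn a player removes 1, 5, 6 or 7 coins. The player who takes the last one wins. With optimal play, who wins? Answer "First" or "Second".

Second

W/L table (W = player to move can force a win):
i:   0  1  2  3  4  5  6  7  8  9 10 11 12 13 14 15 16
     L  W  L  W  L  W  W  W  W  W  W  W  L  W  L  W  L
Position 16 is L, so the second player wins.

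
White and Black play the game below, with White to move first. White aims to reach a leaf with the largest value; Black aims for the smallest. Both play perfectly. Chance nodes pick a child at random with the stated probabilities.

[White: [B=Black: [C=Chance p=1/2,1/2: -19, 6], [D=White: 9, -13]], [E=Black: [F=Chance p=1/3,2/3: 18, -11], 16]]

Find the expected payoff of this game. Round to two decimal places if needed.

-1.33

C (Chance): 1/2·-19 + 1/2·6 = -6.5
D (White): max(9, -13) = 9
B (Black): min(-6.5, 9) = -6.5
F (Chance): 1/3·18 + 2/3·-11 = -1.33
E (Black): min(-1.33, 16) = -1.33
Root (White): max(-6.5, -1.33) = -1.33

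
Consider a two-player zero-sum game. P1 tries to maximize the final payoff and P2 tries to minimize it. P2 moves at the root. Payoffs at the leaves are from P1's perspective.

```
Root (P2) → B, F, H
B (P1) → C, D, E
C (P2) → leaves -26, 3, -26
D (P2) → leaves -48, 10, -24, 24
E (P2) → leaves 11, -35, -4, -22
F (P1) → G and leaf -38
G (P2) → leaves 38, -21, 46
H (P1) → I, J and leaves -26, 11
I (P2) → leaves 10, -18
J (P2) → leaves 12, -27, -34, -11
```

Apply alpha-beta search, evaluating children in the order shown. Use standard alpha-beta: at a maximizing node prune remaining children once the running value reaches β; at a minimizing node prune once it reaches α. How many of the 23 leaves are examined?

C [α=-∞,β=+∞]: v=-26
D [α=-26,β=+∞]: v=-48 after child 1 ≤ α → α-cutoff, skip 3
E [α=-26,β=+∞]: v=-35 after child 2 ≤ α → α-cutoff, skip 2
B [α=-∞,β=+∞]: v=-26
G [α=-∞,β=-26]: v=-21
F [α=-∞,β=-26]: v=-21 after child 1 ≥ β → β-cutoff, skip 1
I [α=-∞,β=-26]: v=-18
H [α=-∞,β=-26]: v=-18 after child 1 ≥ β → β-cutoff, skip 3
Root [α=-∞,β=+∞]: v=-26
Leaves evaluated: 11 of 23.

11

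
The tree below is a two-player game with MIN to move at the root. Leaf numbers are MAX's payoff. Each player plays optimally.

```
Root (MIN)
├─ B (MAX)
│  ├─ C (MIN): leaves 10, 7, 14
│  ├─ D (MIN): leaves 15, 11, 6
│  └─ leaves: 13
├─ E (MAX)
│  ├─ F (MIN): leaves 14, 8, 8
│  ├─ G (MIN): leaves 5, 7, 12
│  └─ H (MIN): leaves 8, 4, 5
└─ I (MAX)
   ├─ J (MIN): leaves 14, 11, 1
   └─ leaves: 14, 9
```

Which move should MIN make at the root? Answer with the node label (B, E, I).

E

C (MIN): min(10, 7, 14) = 7
D (MIN): min(15, 11, 6) = 6
B (MAX): max(7, 6, 13) = 13
F (MIN): min(14, 8, 8) = 8
G (MIN): min(5, 7, 12) = 5
H (MIN): min(8, 4, 5) = 4
E (MAX): max(8, 5, 4) = 8
J (MIN): min(14, 11, 1) = 1
I (MAX): max(1, 14, 9) = 14
Root (MIN): min(13, 8, 14) = 8
MIN picks the child with the lowest value: E (value 8).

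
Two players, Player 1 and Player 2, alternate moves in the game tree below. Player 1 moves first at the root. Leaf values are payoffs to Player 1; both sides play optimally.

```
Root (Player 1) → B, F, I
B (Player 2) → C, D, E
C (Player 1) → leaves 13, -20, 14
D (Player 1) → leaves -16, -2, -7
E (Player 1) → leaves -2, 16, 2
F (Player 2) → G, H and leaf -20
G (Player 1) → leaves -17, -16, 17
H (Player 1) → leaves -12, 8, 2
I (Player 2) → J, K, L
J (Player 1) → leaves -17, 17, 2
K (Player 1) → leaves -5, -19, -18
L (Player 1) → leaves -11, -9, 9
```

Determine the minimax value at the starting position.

-2

C (Player 1): max(13, -20, 14) = 14
D (Player 1): max(-16, -2, -7) = -2
E (Player 1): max(-2, 16, 2) = 16
B (Player 2): min(14, -2, 16) = -2
G (Player 1): max(-17, -16, 17) = 17
H (Player 1): max(-12, 8, 2) = 8
F (Player 2): min(17, 8, -20) = -20
J (Player 1): max(-17, 17, 2) = 17
K (Player 1): max(-5, -19, -18) = -5
L (Player 1): max(-11, -9, 9) = 9
I (Player 2): min(17, -5, 9) = -5
Root (Player 1): max(-2, -20, -5) = -2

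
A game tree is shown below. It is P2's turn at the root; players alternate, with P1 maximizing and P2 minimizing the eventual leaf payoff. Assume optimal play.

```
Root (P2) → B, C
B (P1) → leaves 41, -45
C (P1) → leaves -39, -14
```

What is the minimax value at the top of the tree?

B (P1): max(41, -45) = 41
C (P1): max(-39, -14) = -14
Root (P2): min(41, -14) = -14

-14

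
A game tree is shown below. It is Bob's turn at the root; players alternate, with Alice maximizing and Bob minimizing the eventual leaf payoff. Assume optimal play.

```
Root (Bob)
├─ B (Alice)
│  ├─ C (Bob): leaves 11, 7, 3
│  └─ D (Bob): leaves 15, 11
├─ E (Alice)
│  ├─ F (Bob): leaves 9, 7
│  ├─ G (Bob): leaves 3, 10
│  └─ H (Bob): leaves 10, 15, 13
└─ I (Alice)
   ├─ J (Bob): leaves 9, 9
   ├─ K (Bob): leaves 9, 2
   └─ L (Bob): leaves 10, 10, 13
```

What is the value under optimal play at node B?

C: min(11, 7, 3) = 3
D: min(15, 11) = 11
B: max(3, 11) = 11

11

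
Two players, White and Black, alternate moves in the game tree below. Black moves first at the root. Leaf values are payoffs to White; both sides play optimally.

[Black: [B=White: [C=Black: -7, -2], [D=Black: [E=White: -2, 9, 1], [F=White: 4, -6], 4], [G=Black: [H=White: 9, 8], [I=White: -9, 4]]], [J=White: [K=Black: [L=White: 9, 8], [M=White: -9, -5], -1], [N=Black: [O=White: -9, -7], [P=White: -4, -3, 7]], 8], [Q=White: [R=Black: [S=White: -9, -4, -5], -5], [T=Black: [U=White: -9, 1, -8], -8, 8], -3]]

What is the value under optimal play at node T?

-8

U: max(-9, 1, -8) = 1
T: min(1, -8, 8) = -8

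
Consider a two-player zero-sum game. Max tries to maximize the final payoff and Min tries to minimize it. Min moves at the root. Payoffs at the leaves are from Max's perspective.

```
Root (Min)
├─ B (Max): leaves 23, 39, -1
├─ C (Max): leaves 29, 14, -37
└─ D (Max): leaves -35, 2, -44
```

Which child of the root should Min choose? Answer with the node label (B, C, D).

B (Max): max(23, 39, -1) = 39
C (Max): max(29, 14, -37) = 29
D (Max): max(-35, 2, -44) = 2
Root (Min): min(39, 29, 2) = 2
Min picks the child with the lowest value: D (value 2).

D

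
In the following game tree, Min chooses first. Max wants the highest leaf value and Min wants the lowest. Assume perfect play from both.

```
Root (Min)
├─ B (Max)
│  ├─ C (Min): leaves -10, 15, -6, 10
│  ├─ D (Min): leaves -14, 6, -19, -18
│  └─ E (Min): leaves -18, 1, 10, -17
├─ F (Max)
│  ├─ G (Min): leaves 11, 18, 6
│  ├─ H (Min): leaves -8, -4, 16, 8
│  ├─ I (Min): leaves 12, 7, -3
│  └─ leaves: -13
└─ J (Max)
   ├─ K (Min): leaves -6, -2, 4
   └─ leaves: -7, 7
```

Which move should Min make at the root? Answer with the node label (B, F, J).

B

C (Min): min(-10, 15, -6, 10) = -10
D (Min): min(-14, 6, -19, -18) = -19
E (Min): min(-18, 1, 10, -17) = -18
B (Max): max(-10, -19, -18) = -10
G (Min): min(11, 18, 6) = 6
H (Min): min(-8, -4, 16, 8) = -8
I (Min): min(12, 7, -3) = -3
F (Max): max(6, -8, -3, -13) = 6
K (Min): min(-6, -2, 4) = -6
J (Max): max(-6, -7, 7) = 7
Root (Min): min(-10, 6, 7) = -10
Min picks the child with the lowest value: B (value -10).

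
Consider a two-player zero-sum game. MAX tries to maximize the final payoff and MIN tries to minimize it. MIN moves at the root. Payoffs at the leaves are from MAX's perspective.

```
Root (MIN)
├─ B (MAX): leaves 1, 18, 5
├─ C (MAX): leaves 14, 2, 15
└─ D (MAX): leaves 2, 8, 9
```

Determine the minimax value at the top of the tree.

9

B (MAX): max(1, 18, 5) = 18
C (MAX): max(14, 2, 15) = 15
D (MAX): max(2, 8, 9) = 9
Root (MIN): min(18, 15, 9) = 9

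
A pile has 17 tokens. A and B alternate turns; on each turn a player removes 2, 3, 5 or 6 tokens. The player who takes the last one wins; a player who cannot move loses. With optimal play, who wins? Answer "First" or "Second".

Positions where the player to move wins (W) vs loses (L):
i:   0  1  2  3  4  5  6  7  8  9 10 11 12 13 14 15 16 17
     L  L  W  W  W  W  W  W  L  L  W  W  W  W  W  W  L  L
Position 17 is L, so the second player wins.

Second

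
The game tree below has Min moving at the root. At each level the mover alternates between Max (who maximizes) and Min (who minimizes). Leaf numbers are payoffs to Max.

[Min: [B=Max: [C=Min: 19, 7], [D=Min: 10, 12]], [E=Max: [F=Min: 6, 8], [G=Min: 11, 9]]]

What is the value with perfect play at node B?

10

C: min(19, 7) = 7
D: min(10, 12) = 10
B: max(7, 10) = 10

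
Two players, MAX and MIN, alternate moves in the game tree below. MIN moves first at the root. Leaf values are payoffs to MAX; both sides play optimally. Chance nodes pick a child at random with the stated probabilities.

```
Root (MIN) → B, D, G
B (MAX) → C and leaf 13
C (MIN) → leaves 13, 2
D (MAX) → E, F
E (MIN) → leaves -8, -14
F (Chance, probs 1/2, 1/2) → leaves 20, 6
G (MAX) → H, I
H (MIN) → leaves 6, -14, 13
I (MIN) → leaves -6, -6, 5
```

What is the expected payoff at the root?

C (MIN): min(13, 2) = 2
B (MAX): max(2, 13) = 13
E (MIN): min(-8, -14) = -14
F (Chance): 1/2·20 + 1/2·6 = 13
D (MAX): max(-14, 13) = 13
H (MIN): min(6, -14, 13) = -14
I (MIN): min(-6, -6, 5) = -6
G (MAX): max(-14, -6) = -6
Root (MIN): min(13, 13, -6) = -6

-6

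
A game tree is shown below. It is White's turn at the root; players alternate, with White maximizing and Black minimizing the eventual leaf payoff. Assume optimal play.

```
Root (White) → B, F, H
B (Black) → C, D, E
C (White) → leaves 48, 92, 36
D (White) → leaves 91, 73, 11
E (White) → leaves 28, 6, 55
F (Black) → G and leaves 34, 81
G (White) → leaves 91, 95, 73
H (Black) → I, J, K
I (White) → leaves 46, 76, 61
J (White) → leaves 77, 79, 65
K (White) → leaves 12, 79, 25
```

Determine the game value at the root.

76

C (White): max(48, 92, 36) = 92
D (White): max(91, 73, 11) = 91
E (White): max(28, 6, 55) = 55
B (Black): min(92, 91, 55) = 55
G (White): max(91, 95, 73) = 95
F (Black): min(95, 34, 81) = 34
I (White): max(46, 76, 61) = 76
J (White): max(77, 79, 65) = 79
K (White): max(12, 79, 25) = 79
H (Black): min(76, 79, 79) = 76
Root (White): max(55, 34, 76) = 76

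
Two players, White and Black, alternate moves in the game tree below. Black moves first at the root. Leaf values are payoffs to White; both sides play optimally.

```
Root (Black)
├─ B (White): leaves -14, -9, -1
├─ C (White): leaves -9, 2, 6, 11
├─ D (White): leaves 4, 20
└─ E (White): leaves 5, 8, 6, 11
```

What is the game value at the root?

B (White): max(-14, -9, -1) = -1
C (White): max(-9, 2, 6, 11) = 11
D (White): max(4, 20) = 20
E (White): max(5, 8, 6, 11) = 11
Root (Black): min(-1, 11, 20, 11) = -1

-1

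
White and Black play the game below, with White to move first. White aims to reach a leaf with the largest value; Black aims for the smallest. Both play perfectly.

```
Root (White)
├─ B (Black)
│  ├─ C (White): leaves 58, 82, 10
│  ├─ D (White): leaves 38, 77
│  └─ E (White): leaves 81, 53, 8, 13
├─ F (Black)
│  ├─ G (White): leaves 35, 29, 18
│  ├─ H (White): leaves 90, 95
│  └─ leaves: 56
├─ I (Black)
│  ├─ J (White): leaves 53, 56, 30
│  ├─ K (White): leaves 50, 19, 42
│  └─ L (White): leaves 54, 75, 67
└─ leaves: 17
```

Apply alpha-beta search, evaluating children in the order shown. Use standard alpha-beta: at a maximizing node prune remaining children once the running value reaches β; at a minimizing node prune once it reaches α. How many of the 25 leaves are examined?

C [α=-∞,β=+∞]: v=82
D [α=-∞,β=82]: v=77
E [α=-∞,β=77]: v=81 after child 1 ≥ β → β-cutoff, skip 3
B [α=-∞,β=+∞]: v=77
G [α=77,β=+∞]: v=35
F [α=77,β=+∞]: v=35 after child 1 ≤ α → α-cutoff, skip 2
J [α=77,β=+∞]: v=56
I [α=77,β=+∞]: v=56 after child 1 ≤ α → α-cutoff, skip 2
Root [α=-∞,β=+∞]: v=77
Leaves evaluated: 13 of 25.

13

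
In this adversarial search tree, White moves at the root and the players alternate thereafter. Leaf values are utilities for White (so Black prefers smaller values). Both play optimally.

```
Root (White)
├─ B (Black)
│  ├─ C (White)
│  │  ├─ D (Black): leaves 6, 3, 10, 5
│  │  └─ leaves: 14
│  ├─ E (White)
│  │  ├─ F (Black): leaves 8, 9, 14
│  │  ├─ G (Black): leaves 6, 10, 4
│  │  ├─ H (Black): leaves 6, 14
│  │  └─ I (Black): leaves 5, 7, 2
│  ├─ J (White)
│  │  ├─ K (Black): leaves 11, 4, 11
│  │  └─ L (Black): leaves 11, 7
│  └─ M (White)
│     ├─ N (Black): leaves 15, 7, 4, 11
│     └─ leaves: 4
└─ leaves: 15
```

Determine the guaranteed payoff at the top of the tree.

D (Black): min(6, 3, 10, 5) = 3
C (White): max(3, 14) = 14
F (Black): min(8, 9, 14) = 8
G (Black): min(6, 10, 4) = 4
H (Black): min(6, 14) = 6
I (Black): min(5, 7, 2) = 2
E (White): max(8, 4, 6, 2) = 8
K (Black): min(11, 4, 11) = 4
L (Black): min(11, 7) = 7
J (White): max(4, 7) = 7
N (Black): min(15, 7, 4, 11) = 4
M (White): max(4, 4) = 4
B (Black): min(14, 8, 7, 4) = 4
Root (White): max(4, 15) = 15

15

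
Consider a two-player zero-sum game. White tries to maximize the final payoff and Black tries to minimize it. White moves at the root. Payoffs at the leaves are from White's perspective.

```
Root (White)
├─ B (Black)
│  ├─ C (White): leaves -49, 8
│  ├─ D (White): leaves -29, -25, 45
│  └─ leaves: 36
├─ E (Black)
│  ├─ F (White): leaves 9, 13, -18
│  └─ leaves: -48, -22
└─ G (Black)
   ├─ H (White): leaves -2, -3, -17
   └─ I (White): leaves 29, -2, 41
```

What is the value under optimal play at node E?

-48

F: max(9, 13, -18) = 13
E: min(13, -48, -22) = -48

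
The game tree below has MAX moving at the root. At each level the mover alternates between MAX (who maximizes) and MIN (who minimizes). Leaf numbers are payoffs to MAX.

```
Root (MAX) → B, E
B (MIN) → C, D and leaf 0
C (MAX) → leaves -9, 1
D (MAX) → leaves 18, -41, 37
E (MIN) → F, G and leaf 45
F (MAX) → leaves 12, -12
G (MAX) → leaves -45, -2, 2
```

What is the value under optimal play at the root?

2

C (MAX): max(-9, 1) = 1
D (MAX): max(18, -41, 37) = 37
B (MIN): min(1, 37, 0) = 0
F (MAX): max(12, -12) = 12
G (MAX): max(-45, -2, 2) = 2
E (MIN): min(12, 2, 45) = 2
Root (MAX): max(0, 2) = 2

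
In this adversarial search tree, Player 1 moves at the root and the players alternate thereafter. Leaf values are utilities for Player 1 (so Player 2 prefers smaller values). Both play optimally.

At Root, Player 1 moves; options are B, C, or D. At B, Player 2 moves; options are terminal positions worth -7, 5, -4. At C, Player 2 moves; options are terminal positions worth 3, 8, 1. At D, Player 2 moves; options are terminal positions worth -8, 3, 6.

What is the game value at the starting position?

1

B (Player 2): min(-7, 5, -4) = -7
C (Player 2): min(3, 8, 1) = 1
D (Player 2): min(-8, 3, 6) = -8
Root (Player 1): max(-7, 1, -8) = 1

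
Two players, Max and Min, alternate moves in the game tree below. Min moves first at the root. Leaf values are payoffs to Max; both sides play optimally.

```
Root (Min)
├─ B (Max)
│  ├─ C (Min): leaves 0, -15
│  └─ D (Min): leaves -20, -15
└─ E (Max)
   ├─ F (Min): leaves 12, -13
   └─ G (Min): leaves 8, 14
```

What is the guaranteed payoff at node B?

-15

C: min(0, -15) = -15
D: min(-20, -15) = -20
B: max(-15, -20) = -15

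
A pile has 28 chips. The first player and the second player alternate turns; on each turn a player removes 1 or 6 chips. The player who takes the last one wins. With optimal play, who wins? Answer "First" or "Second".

Second

W/L table (W = player to move can force a win):
i:   0  1  2  3  4  5  6  7  8  9 10 11 12 13 14 15 16 17 18 19 20 21 22 23 24 25 26 27 28
     L  W  L  W  L  W  W  L  W  L  W  L  W  W  L  W  L  W  L  W  W  L  W  L  W  L  W  W  L
Position 28 is L, so the second player wins.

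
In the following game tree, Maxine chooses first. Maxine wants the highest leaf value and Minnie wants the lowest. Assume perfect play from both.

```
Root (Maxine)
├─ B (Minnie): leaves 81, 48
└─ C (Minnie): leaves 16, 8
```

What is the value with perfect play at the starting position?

48

B (Minnie): min(81, 48) = 48
C (Minnie): min(16, 8) = 8
Root (Maxine): max(48, 8) = 48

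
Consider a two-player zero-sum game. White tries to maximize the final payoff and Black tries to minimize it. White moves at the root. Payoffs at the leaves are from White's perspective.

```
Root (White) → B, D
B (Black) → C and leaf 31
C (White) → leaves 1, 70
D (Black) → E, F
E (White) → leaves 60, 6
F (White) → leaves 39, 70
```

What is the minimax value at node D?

E: max(60, 6) = 60
F: max(39, 70) = 70
D: min(60, 70) = 60

60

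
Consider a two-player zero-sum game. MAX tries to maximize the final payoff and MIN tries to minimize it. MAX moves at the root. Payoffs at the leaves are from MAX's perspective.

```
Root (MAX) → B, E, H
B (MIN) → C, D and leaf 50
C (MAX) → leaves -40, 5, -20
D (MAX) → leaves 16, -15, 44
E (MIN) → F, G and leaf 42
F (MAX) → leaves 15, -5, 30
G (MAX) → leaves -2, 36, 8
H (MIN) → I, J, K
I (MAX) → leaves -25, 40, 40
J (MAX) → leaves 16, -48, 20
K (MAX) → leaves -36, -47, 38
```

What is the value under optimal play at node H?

I: max(-25, 40, 40) = 40
J: max(16, -48, 20) = 20
K: max(-36, -47, 38) = 38
H: min(40, 20, 38) = 20

20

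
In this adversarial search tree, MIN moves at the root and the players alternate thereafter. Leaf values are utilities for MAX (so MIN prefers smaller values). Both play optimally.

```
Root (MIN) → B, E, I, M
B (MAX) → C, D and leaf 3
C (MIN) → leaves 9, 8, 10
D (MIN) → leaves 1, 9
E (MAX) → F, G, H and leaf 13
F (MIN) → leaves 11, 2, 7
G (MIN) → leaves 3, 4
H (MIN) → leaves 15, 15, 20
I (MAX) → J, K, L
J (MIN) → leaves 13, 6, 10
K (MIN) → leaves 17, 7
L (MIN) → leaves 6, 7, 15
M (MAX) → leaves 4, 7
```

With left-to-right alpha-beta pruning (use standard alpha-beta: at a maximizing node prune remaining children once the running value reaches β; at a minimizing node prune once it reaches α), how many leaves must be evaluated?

21

C [α=-∞,β=+∞]: v=8
D [α=8,β=+∞]: v=1 after child 1 ≤ α → α-cutoff, skip 1
B [α=-∞,β=+∞]: v=8
F [α=-∞,β=8]: v=2
G [α=2,β=8]: v=3
H [α=3,β=8]: v=15
E [α=-∞,β=8]: v=15 after child 3 ≥ β → β-cutoff, skip 1
J [α=-∞,β=8]: v=6
K [α=6,β=8]: v=7
L [α=7,β=8]: v=6 after child 1 ≤ α → α-cutoff, skip 2
I [α=-∞,β=8]: v=7
M [α=-∞,β=7]: v=7
Root [α=-∞,β=+∞]: v=7
Leaves evaluated: 21 of 25.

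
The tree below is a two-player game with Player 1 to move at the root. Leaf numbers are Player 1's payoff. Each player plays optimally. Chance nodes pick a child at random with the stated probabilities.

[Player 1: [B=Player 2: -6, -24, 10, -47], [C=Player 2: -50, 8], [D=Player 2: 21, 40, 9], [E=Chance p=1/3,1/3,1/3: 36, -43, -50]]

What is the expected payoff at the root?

9

B (Player 2): min(-6, -24, 10, -47) = -47
C (Player 2): min(-50, 8) = -50
D (Player 2): min(21, 40, 9) = 9
E (Chance): 1/3·36 + 1/3·-43 + 1/3·-50 = -19
Root (Player 1): max(-47, -50, 9, -19) = 9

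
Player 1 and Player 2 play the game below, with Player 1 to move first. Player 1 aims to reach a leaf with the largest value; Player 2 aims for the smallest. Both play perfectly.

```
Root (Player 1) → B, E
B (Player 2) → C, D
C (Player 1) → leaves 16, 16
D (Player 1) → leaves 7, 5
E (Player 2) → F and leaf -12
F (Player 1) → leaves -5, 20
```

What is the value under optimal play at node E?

-12

F: max(-5, 20) = 20
E: min(20, -12) = -12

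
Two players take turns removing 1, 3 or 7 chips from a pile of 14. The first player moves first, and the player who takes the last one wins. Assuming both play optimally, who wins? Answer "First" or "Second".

Second

Positions where the player to move wins (W) vs loses (L):
i:   0  1  2  3  4  5  6  7  8  9 10 11 12 13 14
     L  W  L  W  L  W  L  W  L  W  L  W  L  W  L
Position 14 is L, so the second player wins.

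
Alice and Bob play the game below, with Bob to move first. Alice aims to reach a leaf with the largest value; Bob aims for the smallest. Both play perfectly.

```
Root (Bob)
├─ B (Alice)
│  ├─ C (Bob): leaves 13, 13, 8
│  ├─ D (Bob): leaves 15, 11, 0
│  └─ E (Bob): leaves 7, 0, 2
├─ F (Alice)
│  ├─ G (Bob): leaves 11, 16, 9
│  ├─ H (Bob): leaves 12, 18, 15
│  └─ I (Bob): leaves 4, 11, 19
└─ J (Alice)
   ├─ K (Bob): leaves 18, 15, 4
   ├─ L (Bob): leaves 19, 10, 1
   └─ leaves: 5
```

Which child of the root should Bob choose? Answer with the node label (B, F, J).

C (Bob): min(13, 13, 8) = 8
D (Bob): min(15, 11, 0) = 0
E (Bob): min(7, 0, 2) = 0
B (Alice): max(8, 0, 0) = 8
G (Bob): min(11, 16, 9) = 9
H (Bob): min(12, 18, 15) = 12
I (Bob): min(4, 11, 19) = 4
F (Alice): max(9, 12, 4) = 12
K (Bob): min(18, 15, 4) = 4
L (Bob): min(19, 10, 1) = 1
J (Alice): max(4, 1, 5) = 5
Root (Bob): min(8, 12, 5) = 5
Bob picks the child with the lowest value: J (value 5).

J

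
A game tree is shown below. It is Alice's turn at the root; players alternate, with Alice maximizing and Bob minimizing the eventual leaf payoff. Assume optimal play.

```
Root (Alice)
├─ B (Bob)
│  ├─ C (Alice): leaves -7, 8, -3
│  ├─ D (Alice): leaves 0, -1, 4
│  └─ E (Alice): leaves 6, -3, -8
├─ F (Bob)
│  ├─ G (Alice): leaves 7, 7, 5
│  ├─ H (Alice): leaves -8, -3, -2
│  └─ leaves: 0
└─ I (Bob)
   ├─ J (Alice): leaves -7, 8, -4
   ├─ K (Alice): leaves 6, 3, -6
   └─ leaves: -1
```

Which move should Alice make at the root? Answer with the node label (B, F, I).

B

C (Alice): max(-7, 8, -3) = 8
D (Alice): max(0, -1, 4) = 4
E (Alice): max(6, -3, -8) = 6
B (Bob): min(8, 4, 6) = 4
G (Alice): max(7, 7, 5) = 7
H (Alice): max(-8, -3, -2) = -2
F (Bob): min(7, -2, 0) = -2
J (Alice): max(-7, 8, -4) = 8
K (Alice): max(6, 3, -6) = 6
I (Bob): min(8, 6, -1) = -1
Root (Alice): max(4, -2, -1) = 4
Alice picks the child with the highest value: B (value 4).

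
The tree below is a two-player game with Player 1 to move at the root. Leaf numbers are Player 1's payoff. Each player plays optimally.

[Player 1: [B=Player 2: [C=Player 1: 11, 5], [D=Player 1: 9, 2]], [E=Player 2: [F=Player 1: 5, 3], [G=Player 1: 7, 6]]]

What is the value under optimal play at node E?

F: max(5, 3) = 5
G: max(7, 6) = 7
E: min(5, 7) = 5

5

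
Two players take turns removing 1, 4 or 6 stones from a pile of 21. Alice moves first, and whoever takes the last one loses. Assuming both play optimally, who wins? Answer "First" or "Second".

Second

Mark each pile size as W (mover wins) or L (mover loses):
i:   0  1  2  3  4  5  6  7  8  9 10 11 12 13 14 15 16 17 18 19 20 21
     W  L  W  L  W  W  L  W  L  W  W  L  W  L  W  W  L  W  L  W  W  L
Position 21 is L, so the second player wins.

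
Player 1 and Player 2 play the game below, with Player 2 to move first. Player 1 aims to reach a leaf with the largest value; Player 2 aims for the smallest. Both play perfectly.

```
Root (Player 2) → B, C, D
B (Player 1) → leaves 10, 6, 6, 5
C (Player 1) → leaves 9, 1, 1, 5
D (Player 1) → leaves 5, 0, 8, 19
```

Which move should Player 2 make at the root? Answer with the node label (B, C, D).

B (Player 1): max(10, 6, 6, 5) = 10
C (Player 1): max(9, 1, 1, 5) = 9
D (Player 1): max(5, 0, 8, 19) = 19
Root (Player 2): min(10, 9, 19) = 9
Player 2 picks the child with the lowest value: C (value 9).

C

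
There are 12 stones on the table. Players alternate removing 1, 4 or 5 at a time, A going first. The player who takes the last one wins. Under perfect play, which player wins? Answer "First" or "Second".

Mark each pile size as W (mover wins) or L (mover loses):
i:   0  1  2  3  4  5  6  7  8  9 10 11 12
     L  W  L  W  W  W  W  W  L  W  L  W  W
Position 12 is W, so the first player wins.

First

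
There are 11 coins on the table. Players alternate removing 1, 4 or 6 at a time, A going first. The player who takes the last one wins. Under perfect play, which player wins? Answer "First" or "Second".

First

i:   0  1  2  3  4  5  6  7  8  9 10 11
     L  W  L  W  W  L  W  L  W  W  L  W
Position 11 is W, so the first player wins.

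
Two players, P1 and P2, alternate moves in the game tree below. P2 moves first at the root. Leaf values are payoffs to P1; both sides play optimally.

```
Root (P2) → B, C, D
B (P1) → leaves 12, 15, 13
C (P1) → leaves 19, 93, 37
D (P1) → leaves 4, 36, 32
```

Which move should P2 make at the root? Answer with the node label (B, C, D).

B (P1): max(12, 15, 13) = 15
C (P1): max(19, 93, 37) = 93
D (P1): max(4, 36, 32) = 36
Root (P2): min(15, 93, 36) = 15
P2 picks the child with the lowest value: B (value 15).

B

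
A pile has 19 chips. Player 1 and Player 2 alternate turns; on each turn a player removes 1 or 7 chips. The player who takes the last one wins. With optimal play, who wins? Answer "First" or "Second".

First

Compute winning (W) and losing (L) positions by backward induction:
i:   0  1  2  3  4  5  6  7  8  9 10 11 12 13 14 15 16 17 18 19
     L  W  L  W  L  W  L  W  L  W  L  W  L  W  L  W  L  W  L  W
Position 19 is W, so the first player wins.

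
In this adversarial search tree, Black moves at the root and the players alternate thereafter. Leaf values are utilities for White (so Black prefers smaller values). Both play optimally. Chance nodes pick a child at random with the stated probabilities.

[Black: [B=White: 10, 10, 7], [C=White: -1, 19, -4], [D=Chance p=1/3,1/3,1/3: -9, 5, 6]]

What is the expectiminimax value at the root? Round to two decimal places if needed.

0.67

B (White): max(10, 10, 7) = 10
C (White): max(-1, 19, -4) = 19
D (Chance): 1/3·-9 + 1/3·5 + 1/3·6 = 0.67
Root (Black): min(10, 19, 0.67) = 0.67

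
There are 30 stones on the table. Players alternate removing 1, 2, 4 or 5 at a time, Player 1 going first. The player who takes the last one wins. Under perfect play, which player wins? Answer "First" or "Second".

Second

Mark each pile size as W (mover wins) or L (mover loses):
i:   0  1  2  3  4  5  6  7  8  9 10 11 12 13 14 15 16 17 18 19 20 21 22 23 24 25 26 27 28 29 30
     L  W  W  L  W  W  L  W  W  L  W  W  L  W  W  L  W  W  L  W  W  L  W  W  L  W  W  L  W  W  L
Position 30 is L, so the second player wins.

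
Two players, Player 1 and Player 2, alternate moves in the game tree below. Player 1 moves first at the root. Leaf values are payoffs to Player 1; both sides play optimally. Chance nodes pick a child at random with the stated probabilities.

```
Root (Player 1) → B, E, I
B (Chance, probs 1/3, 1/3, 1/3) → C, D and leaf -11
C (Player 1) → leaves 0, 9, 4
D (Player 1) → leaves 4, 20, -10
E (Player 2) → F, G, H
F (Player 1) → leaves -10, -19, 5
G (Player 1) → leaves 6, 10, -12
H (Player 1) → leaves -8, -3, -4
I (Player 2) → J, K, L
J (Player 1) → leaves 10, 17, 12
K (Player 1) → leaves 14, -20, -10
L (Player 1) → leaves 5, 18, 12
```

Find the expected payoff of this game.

14

C (Player 1): max(0, 9, 4) = 9
D (Player 1): max(4, 20, -10) = 20
B (Chance): 1/3·9 + 1/3·20 + 1/3·-11 = 6
F (Player 1): max(-10, -19, 5) = 5
G (Player 1): max(6, 10, -12) = 10
H (Player 1): max(-8, -3, -4) = -3
E (Player 2): min(5, 10, -3) = -3
J (Player 1): max(10, 17, 12) = 17
K (Player 1): max(14, -20, -10) = 14
L (Player 1): max(5, 18, 12) = 18
I (Player 2): min(17, 14, 18) = 14
Root (Player 1): max(6, -3, 14) = 14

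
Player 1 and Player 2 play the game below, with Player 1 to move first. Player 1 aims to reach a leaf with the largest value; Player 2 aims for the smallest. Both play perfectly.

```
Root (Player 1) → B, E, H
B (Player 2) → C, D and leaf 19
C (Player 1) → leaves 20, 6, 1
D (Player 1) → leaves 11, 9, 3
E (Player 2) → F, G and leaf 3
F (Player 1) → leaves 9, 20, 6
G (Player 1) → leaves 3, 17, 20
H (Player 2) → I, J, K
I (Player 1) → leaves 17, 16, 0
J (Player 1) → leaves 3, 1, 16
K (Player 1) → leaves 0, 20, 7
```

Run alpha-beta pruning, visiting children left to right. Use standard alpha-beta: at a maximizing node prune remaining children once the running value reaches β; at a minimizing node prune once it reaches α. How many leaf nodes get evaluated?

22

C [α=-∞,β=+∞]: v=20
D [α=-∞,β=20]: v=11
B [α=-∞,β=+∞]: v=11
F [α=11,β=+∞]: v=20
G [α=11,β=20]: v=20
E [α=11,β=+∞]: v=3
I [α=11,β=+∞]: v=17
J [α=11,β=17]: v=16
K [α=11,β=16]: v=20 after child 2 ≥ β → β-cutoff, skip 1
H [α=11,β=+∞]: v=16
Root [α=-∞,β=+∞]: v=16
Leaves evaluated: 22 of 23.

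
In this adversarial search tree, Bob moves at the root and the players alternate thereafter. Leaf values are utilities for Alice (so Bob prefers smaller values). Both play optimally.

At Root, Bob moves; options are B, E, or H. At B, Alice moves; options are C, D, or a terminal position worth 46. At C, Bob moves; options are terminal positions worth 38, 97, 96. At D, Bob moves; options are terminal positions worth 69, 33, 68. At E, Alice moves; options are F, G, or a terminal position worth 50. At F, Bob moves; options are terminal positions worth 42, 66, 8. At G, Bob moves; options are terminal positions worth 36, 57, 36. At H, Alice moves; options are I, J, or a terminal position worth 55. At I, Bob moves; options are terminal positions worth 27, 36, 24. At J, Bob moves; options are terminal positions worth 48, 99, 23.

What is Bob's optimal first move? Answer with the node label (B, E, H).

C (Bob): min(38, 97, 96) = 38
D (Bob): min(69, 33, 68) = 33
B (Alice): max(38, 33, 46) = 46
F (Bob): min(42, 66, 8) = 8
G (Bob): min(36, 57, 36) = 36
E (Alice): max(8, 36, 50) = 50
I (Bob): min(27, 36, 24) = 24
J (Bob): min(48, 99, 23) = 23
H (Alice): max(24, 23, 55) = 55
Root (Bob): min(46, 50, 55) = 46
Bob picks the child with the lowest value: B (value 46).

B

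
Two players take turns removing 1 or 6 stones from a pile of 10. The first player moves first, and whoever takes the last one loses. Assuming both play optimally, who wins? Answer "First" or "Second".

Mark each pile size as W (mover wins) or L (mover loses):
i:   0  1  2  3  4  5  6  7  8  9 10
     W  L  W  L  W  L  W  W  L  W  L
Position 10 is L, so the second player wins.

Second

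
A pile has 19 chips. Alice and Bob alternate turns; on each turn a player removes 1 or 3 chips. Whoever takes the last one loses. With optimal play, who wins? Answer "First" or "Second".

Positions where the player to move wins (W) vs loses (L):
i:   0  1  2  3  4  5  6  7  8  9 10 11 12 13 14 15 16 17 18 19
     W  L  W  L  W  L  W  L  W  L  W  L  W  L  W  L  W  L  W  L
Position 19 is L, so the second player wins.

Second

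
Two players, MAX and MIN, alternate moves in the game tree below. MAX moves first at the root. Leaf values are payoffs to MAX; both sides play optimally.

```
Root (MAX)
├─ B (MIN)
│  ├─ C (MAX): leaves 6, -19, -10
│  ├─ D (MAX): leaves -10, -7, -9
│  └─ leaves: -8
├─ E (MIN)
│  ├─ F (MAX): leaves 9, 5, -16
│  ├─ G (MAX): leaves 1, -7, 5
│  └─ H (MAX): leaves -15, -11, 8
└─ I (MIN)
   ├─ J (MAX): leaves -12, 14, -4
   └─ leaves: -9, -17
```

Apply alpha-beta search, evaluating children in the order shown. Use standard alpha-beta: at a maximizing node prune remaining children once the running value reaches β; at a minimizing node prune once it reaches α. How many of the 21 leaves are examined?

20

C [α=-∞,β=+∞]: v=6
D [α=-∞,β=6]: v=-7
B [α=-∞,β=+∞]: v=-8
F [α=-8,β=+∞]: v=9
G [α=-8,β=9]: v=5
H [α=-8,β=5]: v=8
E [α=-8,β=+∞]: v=5
J [α=5,β=+∞]: v=14
I [α=5,β=+∞]: v=-9 after child 2 ≤ α → α-cutoff, skip 1
Root [α=-∞,β=+∞]: v=5
Leaves evaluated: 20 of 21.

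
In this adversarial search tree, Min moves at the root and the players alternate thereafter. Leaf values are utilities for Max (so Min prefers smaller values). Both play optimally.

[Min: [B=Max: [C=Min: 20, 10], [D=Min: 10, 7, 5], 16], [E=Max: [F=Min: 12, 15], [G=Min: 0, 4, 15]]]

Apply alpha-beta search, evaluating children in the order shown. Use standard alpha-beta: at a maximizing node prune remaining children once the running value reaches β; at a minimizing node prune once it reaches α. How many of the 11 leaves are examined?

7

C [α=-∞,β=+∞]: v=10
D [α=10,β=+∞]: v=10 after child 1 ≤ α → α-cutoff, skip 2
B [α=-∞,β=+∞]: v=16
F [α=-∞,β=16]: v=12
G [α=12,β=16]: v=0 after child 1 ≤ α → α-cutoff, skip 2
E [α=-∞,β=16]: v=12
Root [α=-∞,β=+∞]: v=12
Leaves evaluated: 7 of 11.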